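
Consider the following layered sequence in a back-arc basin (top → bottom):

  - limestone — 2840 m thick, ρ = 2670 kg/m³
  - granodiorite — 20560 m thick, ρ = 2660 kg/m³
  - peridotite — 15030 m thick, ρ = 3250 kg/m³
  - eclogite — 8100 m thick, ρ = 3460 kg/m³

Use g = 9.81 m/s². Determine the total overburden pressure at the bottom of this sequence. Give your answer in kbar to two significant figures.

14 kbar

limestone: 2670 kg/m³ × 9.81 m/s² × 2840 m = 7.439×10^7 Pa = 0.7439 kbar
granodiorite: 2660 kg/m³ × 9.81 m/s² × 20560 m = 5.365×10^8 Pa = 5.365 kbar
peridotite: 3250 kg/m³ × 9.81 m/s² × 15030 m = 4.792×10^8 Pa = 4.792 kbar
eclogite: 3460 kg/m³ × 9.81 m/s² × 8100 m = 2.749×10^8 Pa = 2.749 kbar
Total = 0.7439 + 5.365 + 4.792 + 2.749 = 13.650 kbar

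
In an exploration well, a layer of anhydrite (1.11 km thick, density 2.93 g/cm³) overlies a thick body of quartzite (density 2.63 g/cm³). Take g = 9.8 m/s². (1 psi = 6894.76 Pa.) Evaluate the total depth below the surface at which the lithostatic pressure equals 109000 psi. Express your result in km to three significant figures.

29.0 km

Pressure at base of upper layers: 2930×9.8×1110 = 3.187×10^7 Pa = 4623 psi
Remaining pressure to be supplied by quartzite: 7.515×10^8 − 3.187×10^7 = 7.197×10^8 Pa
Additional depth in quartzite = 7.197×10^8 Pa / (2630 kg/m³ × 9.8 m/s²) = 27922 m
Total depth = 1110 m + 27922 m = 29032 m
= 29.032 km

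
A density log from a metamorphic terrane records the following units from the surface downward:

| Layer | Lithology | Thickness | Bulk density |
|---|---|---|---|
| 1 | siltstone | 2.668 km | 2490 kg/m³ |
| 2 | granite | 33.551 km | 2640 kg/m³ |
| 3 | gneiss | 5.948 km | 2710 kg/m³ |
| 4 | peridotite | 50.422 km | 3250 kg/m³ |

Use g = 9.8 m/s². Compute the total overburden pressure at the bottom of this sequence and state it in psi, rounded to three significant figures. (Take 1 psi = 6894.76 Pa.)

391000 psi

siltstone: 2490 kg/m³ × 9.8 m/s² × 2668 m = 6.510×10^7 Pa = 9443 psi
granite: 2640 kg/m³ × 9.8 m/s² × 33551 m = 8.680×10^8 Pa = 1.259×10^5 psi
gneiss: 2710 kg/m³ × 9.8 m/s² × 5948 m = 1.580×10^8 Pa = 22911 psi
peridotite: 3250 kg/m³ × 9.8 m/s² × 50422 m = 1.606×10^9 Pa = 2.329×10^5 psi
Total = 9443 + 1.259×10^5 + 22911 + 2.329×10^5 = 3.9117×10^5 psi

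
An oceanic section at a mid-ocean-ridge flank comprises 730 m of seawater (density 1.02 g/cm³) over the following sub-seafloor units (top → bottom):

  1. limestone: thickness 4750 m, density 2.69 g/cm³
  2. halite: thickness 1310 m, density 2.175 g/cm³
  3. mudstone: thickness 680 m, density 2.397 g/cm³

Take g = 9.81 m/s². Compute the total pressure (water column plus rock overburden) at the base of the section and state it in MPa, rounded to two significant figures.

seawater: 1020 kg/m³ × 9.81 m/s² × 730 m = 7.305×10^6 Pa = 7.305 MPa
limestone: 2690 kg/m³ × 9.81 m/s² × 4750 m = 1.253×10^8 Pa = 125.3 MPa
halite: 2175 kg/m³ × 9.81 m/s² × 1310 m = 2.795×10^7 Pa = 27.95 MPa
mudstone: 2397 kg/m³ × 9.81 m/s² × 680 m = 1.599×10^7 Pa = 15.99 MPa
Total = 7.305 + 125.3 + 27.95 + 15.99 = 176.59 MPa

180 MPa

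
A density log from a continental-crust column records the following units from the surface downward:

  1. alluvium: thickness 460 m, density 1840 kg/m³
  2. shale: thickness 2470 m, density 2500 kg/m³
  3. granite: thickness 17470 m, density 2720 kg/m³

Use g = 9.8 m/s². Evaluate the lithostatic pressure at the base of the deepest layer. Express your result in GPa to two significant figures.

alluvium: 1840 kg/m³ × 9.8 m/s² × 460 m = 8.295×10^6 Pa = 8.295×10^-3 GPa
shale: 2500 kg/m³ × 9.8 m/s² × 2470 m = 6.051×10^7 Pa = 0.06051 GPa
granite: 2720 kg/m³ × 9.8 m/s² × 17470 m = 4.657×10^8 Pa = 0.4657 GPa
Total = 8.295×10^-3 + 0.06051 + 0.4657 = 0.53449 GPa

0.53 GPa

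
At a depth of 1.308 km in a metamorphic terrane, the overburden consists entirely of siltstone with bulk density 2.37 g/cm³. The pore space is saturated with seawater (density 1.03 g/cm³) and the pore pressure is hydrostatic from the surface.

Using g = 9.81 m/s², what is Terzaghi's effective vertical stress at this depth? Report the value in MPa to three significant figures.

Overburden (lithostatic) stress σ_v:
siltstone: 2370 kg/m³ × 9.81 m/s² × 1308 m = 3.041×10^7 Pa = 30.41 MPa
Pore pressure P_p = 1030 kg/m³ × 9.81 m/s² × 1308 m = 1.322×10^7 Pa = 13.22 MPa
Effective stress σ' = σ_v − P_p = 30.41 − 13.22 = 17.194 MPa

17.2 MPa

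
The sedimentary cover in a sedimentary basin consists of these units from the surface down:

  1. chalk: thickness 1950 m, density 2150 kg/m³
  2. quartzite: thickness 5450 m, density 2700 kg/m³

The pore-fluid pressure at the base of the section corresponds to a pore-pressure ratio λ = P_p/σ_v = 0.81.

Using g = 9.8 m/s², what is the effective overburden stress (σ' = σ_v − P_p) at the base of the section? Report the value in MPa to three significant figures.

35.2 MPa

Overburden (lithostatic) stress σ_v:
chalk: 2150 kg/m³ × 9.8 m/s² × 1950 m = 4.109×10^7 Pa = 41.09 MPa
quartzite: 2700 kg/m³ × 9.8 m/s² × 5450 m = 1.442×10^8 Pa = 144.2 MPa
Total = 41.09 + 144.2 = 185.29 MPa
Pore pressure P_p = λ·σ_v = 0.81 × 185.3 MPa = 150.1 MPa
Effective stress σ' = σ_v − P_p = 185.3 − 150.1 = 35.206 MPa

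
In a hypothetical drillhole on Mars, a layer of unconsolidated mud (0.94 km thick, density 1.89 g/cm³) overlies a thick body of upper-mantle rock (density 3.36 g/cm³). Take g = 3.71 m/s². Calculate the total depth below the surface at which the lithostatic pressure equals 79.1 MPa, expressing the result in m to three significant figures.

Pressure at base of upper layers: 1890×3.71×940 = 6.591×10^6 Pa = 6.591 MPa
Remaining pressure to be supplied by upper-mantle rock: 7.910×10^7 − 6.591×10^6 = 7.251×10^7 Pa
Additional depth in upper-mantle rock = 7.251×10^7 Pa / (3360 kg/m³ × 3.71 m/s²) = 5816.7 m
Total depth = 940 m + 5816.7 m = 6756.7 m

6760 m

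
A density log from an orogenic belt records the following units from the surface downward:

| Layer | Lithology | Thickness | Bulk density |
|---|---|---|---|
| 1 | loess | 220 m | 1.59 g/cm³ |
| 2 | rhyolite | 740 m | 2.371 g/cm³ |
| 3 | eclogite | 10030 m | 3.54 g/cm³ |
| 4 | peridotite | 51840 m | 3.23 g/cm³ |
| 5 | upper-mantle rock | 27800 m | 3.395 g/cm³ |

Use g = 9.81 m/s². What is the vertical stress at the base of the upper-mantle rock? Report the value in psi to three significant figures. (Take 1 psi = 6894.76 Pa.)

426000 psi

loess: 1590 kg/m³ × 9.81 m/s² × 220 m = 3.432×10^6 Pa = 497.7 psi
rhyolite: 2371 kg/m³ × 9.81 m/s² × 740 m = 1.721×10^7 Pa = 2496 psi
eclogite: 3540 kg/m³ × 9.81 m/s² × 10030 m = 3.483×10^8 Pa = 50519 psi
peridotite: 3230 kg/m³ × 9.81 m/s² × 51840 m = 1.643×10^9 Pa = 2.382×10^5 psi
upper-mantle rock: 3395 kg/m³ × 9.81 m/s² × 27800 m = 9.259×10^8 Pa = 1.343×10^5 psi
Total = 497.7 + 2496 + 50519 + 2.382×10^5 + 1.343×10^5 = 4.2604×10^5 psi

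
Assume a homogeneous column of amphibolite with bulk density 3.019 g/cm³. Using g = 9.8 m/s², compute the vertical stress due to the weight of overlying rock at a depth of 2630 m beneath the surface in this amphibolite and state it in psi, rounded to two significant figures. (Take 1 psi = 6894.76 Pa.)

11000 psi

amphibolite: 3019 kg/m³ × 9.8 m/s² × 2630 m = 7.781×10^7 Pa = 11286 psi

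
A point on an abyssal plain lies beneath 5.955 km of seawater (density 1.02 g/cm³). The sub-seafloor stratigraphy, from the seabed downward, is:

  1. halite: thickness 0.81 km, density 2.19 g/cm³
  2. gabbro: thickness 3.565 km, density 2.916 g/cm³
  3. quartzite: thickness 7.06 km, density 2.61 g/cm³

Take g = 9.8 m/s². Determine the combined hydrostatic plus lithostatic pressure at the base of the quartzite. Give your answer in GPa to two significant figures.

0.36 GPa

seawater: 1020 kg/m³ × 9.8 m/s² × 5955 m = 5.953×10^7 Pa = 0.05953 GPa
halite: 2190 kg/m³ × 9.8 m/s² × 810 m = 1.738×10^7 Pa = 0.01738 GPa
gabbro: 2916 kg/m³ × 9.8 m/s² × 3565 m = 1.019×10^8 Pa = 0.1019 GPa
quartzite: 2610 kg/m³ × 9.8 m/s² × 7060 m = 1.806×10^8 Pa = 0.1806 GPa
Total = 0.05953 + 0.01738 + 0.1019 + 0.1806 = 0.35937 GPa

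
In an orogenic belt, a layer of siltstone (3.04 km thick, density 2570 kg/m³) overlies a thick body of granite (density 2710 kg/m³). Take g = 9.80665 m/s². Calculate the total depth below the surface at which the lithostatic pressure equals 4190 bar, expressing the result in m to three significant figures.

Pressure at base of upper layers: 2570×9.80665×3040 = 7.662×10^7 Pa = 766.2 bar
Remaining pressure to be supplied by granite: 4.190×10^8 − 7.662×10^7 = 3.424×10^8 Pa
Additional depth in granite = 3.424×10^8 Pa / (2710 kg/m³ × 9.80665 m/s²) = 12883 m
Total depth = 3040 m + 12883 m = 15923 m

15900 m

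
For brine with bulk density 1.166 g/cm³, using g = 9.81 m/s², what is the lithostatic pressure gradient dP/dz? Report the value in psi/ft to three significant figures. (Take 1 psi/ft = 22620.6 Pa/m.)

dP/dz = ρg = 1166 kg/m³ × 9.81 m/s² = 11438 Pa/m
= 11438 Pa/m × (1 psi/ft / 22621 Pa/m) = 0.50567 psi/ft

0.506 psi/ft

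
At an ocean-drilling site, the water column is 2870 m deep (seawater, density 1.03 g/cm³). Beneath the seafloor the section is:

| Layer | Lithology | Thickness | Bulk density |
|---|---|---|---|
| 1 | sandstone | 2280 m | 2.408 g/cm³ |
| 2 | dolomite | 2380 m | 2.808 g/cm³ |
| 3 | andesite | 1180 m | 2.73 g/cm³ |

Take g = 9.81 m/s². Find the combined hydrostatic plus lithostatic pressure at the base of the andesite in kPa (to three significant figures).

180000 kPa

seawater: 1030 kg/m³ × 9.81 m/s² × 2870 m = 2.900×10^7 Pa = 28999 kPa
sandstone: 2408 kg/m³ × 9.81 m/s² × 2280 m = 5.386×10^7 Pa = 53859 kPa
dolomite: 2808 kg/m³ × 9.81 m/s² × 2380 m = 6.556×10^7 Pa = 65561 kPa
andesite: 2730 kg/m³ × 9.81 m/s² × 1180 m = 3.160×10^7 Pa = 31602 kPa
Total = 28999 + 53859 + 65561 + 31602 = 1.8002×10^5 kPa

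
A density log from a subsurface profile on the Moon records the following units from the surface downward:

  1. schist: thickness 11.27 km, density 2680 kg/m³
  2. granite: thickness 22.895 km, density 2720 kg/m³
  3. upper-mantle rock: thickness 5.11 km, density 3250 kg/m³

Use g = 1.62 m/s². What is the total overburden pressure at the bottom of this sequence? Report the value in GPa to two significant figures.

schist: 2680 kg/m³ × 1.62 m/s² × 11270 m = 4.893×10^7 Pa = 0.04893 GPa
granite: 2720 kg/m³ × 1.62 m/s² × 22895 m = 1.009×10^8 Pa = 0.1009 GPa
upper-mantle rock: 3250 kg/m³ × 1.62 m/s² × 5110 m = 2.690×10^7 Pa = 0.02690 GPa
Total = 0.04893 + 0.1009 + 0.02690 = 0.17672 GPa

0.18 GPa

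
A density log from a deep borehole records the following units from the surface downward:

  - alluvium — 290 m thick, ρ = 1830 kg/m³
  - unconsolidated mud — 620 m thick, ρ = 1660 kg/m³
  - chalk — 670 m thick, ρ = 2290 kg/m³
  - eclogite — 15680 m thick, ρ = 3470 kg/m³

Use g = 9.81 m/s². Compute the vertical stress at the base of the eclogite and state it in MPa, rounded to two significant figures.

560 MPa

alluvium: 1830 kg/m³ × 9.81 m/s² × 290 m = 5.206×10^6 Pa = 5.206 MPa
unconsolidated mud: 1660 kg/m³ × 9.81 m/s² × 620 m = 1.010×10^7 Pa = 10.10 MPa
chalk: 2290 kg/m³ × 9.81 m/s² × 670 m = 1.505×10^7 Pa = 15.05 MPa
eclogite: 3470 kg/m³ × 9.81 m/s² × 15680 m = 5.338×10^8 Pa = 533.8 MPa
Total = 5.206 + 10.10 + 15.05 + 533.8 = 564.11 MPa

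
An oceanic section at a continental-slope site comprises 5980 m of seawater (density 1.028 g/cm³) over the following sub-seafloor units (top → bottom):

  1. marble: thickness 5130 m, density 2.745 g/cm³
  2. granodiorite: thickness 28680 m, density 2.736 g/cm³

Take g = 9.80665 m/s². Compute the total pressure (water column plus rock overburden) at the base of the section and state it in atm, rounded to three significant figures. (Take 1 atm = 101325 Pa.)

seawater: 1028 kg/m³ × 9.80665 m/s² × 5980 m = 6.029×10^7 Pa = 595.0 atm
marble: 2745 kg/m³ × 9.80665 m/s² × 5130 m = 1.381×10^8 Pa = 1363 atm
granodiorite: 2736 kg/m³ × 9.80665 m/s² × 28680 m = 7.695×10^8 Pa = 7595 atm
Total = 595.0 + 1363 + 7595 = 9552.4 atm

9550 atm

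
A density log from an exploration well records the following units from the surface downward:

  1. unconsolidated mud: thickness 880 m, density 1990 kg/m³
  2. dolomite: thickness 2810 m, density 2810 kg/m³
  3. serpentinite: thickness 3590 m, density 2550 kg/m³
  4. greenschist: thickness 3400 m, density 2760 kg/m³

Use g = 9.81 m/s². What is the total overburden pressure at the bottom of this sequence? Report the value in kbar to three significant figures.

2.77 kbar

unconsolidated mud: 1990 kg/m³ × 9.81 m/s² × 880 m = 1.718×10^7 Pa = 0.1718 kbar
dolomite: 2810 kg/m³ × 9.81 m/s² × 2810 m = 7.746×10^7 Pa = 0.7746 kbar
serpentinite: 2550 kg/m³ × 9.81 m/s² × 3590 m = 8.981×10^7 Pa = 0.8981 kbar
greenschist: 2760 kg/m³ × 9.81 m/s² × 3400 m = 9.206×10^7 Pa = 0.9206 kbar
Total = 0.1718 + 0.7746 + 0.8981 + 0.9206 = 2.7650 kbar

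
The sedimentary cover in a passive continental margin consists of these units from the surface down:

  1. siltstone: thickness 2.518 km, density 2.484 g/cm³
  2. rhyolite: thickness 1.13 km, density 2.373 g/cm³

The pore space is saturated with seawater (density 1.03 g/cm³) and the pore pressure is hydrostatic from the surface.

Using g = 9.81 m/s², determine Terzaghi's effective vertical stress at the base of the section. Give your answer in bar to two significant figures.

510 bar

Overburden (lithostatic) stress σ_v:
siltstone: 2484 kg/m³ × 9.81 m/s² × 2518 m = 6.136×10^7 Pa = 61.36 MPa
rhyolite: 2373 kg/m³ × 9.81 m/s² × 1130 m = 2.631×10^7 Pa = 26.31 MPa
Total = 61.36 + 26.31 = 87.664 MPa
Pore pressure P_p = 1030 kg/m³ × 9.81 m/s² × 3648 m = 3.686×10^7 Pa = 36.86 MPa
Effective stress σ' = σ_v − P_p = 87.66 − 36.86 = 50.804 MPa = 508.04 bar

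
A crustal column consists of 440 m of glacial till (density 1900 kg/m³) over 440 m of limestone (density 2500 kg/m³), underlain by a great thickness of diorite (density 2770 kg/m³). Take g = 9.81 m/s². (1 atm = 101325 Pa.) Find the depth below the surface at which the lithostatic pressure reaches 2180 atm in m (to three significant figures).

8310 m

Pressure at base of upper layers: 1900×9.81×440 + 2500×9.81×440 = 1.899×10^7 Pa = 187.4 atm
Remaining pressure to be supplied by diorite: 2.209×10^8 − 1.899×10^7 = 2.019×10^8 Pa
Additional depth in diorite = 2.019×10^8 Pa / (2770 kg/m³ × 9.81 m/s²) = 7429.8 m
Total depth = 880 m + 7429.8 m = 8309.8 m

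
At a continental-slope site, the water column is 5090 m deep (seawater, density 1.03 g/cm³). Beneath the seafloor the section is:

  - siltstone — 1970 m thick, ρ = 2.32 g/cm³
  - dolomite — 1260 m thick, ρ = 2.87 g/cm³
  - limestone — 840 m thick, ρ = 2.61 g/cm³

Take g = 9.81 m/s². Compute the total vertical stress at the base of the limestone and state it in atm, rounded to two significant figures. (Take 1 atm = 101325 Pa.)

1500 atm

seawater: 1030 kg/m³ × 9.81 m/s² × 5090 m = 5.143×10^7 Pa = 507.6 atm
siltstone: 2320 kg/m³ × 9.81 m/s² × 1970 m = 4.484×10^7 Pa = 442.5 atm
dolomite: 2870 kg/m³ × 9.81 m/s² × 1260 m = 3.547×10^7 Pa = 350.1 atm
limestone: 2610 kg/m³ × 9.81 m/s² × 840 m = 2.151×10^7 Pa = 212.3 atm
Total = 507.6 + 442.5 + 350.1 + 212.3 = 1512.4 atm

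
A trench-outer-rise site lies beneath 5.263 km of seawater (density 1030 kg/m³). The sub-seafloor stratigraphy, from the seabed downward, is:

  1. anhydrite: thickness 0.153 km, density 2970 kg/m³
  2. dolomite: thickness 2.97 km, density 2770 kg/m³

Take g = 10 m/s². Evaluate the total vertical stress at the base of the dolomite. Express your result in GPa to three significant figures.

seawater: 1030 kg/m³ × 10 m/s² × 5263 m = 5.421×10^7 Pa = 0.05421 GPa
anhydrite: 2970 kg/m³ × 10 m/s² × 153 m = 4.544×10^6 Pa = 4.544×10^-3 GPa
dolomite: 2770 kg/m³ × 10 m/s² × 2970 m = 8.227×10^7 Pa = 0.08227 GPa
Total = 0.05421 + 4.544×10^-3 + 0.08227 = 0.14102 GPa

0.141 GPa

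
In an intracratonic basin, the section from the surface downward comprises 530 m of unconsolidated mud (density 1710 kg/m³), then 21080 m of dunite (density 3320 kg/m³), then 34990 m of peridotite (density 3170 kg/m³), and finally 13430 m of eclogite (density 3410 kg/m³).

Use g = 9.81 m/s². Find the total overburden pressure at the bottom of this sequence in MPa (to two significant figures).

2200 MPa

unconsolidated mud: 1710 kg/m³ × 9.81 m/s² × 530 m = 8.891×10^6 Pa = 8.891 MPa
dunite: 3320 kg/m³ × 9.81 m/s² × 21080 m = 6.866×10^8 Pa = 686.6 MPa
peridotite: 3170 kg/m³ × 9.81 m/s² × 34990 m = 1.088×10^9 Pa = 1088 MPa
eclogite: 3410 kg/m³ × 9.81 m/s² × 13430 m = 4.493×10^8 Pa = 449.3 MPa
Total = 8.891 + 686.6 + 1088 + 449.3 = 2232.8 MPa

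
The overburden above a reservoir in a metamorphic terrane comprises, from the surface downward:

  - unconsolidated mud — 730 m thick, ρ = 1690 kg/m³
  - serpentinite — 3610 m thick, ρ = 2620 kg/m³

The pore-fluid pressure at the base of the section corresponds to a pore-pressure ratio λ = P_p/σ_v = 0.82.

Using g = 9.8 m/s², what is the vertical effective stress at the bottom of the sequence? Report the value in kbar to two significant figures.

Overburden (lithostatic) stress σ_v:
unconsolidated mud: 1690 kg/m³ × 9.8 m/s² × 730 m = 1.209×10^7 Pa = 12.09 MPa
serpentinite: 2620 kg/m³ × 9.8 m/s² × 3610 m = 9.269×10^7 Pa = 92.69 MPa
Total = 12.09 + 92.69 = 104.78 MPa
Pore pressure P_p = λ·σ_v = 0.82 × 104.8 MPa = 85.92 MPa
Effective stress σ' = σ_v − P_p = 104.8 − 85.92 = 18.861 MPa = 0.18861 kbar

0.19 kbar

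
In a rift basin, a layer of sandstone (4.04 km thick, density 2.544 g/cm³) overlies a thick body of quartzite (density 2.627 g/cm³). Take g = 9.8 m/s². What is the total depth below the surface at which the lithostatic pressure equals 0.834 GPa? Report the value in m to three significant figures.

32500 m

Pressure at base of upper layers: 2544×9.8×4040 = 1.007×10^8 Pa = 0.1007 GPa
Remaining pressure to be supplied by quartzite: 8.340×10^8 − 1.007×10^8 = 7.333×10^8 Pa
Additional depth in quartzite = 7.333×10^8 Pa / (2627 kg/m³ × 9.8 m/s²) = 28483 m
Total depth = 4040 m + 28483 m = 32523 m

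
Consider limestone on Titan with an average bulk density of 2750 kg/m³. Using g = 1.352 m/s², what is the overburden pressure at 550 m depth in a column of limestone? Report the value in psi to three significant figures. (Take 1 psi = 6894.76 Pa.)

297 psi

limestone: 2750 kg/m³ × 1.352 m/s² × 550 m = 2.045×10^6 Pa = 296.6 psi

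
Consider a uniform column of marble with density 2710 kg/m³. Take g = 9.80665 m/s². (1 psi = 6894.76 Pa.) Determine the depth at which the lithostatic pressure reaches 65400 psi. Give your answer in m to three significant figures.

h = P/(ρg) = 65400 psi / (2710 kg/m³ × 9.80665 m/s²) = 4.509×10^8 Pa / 26576 Pa/m = 16967 m

17000 m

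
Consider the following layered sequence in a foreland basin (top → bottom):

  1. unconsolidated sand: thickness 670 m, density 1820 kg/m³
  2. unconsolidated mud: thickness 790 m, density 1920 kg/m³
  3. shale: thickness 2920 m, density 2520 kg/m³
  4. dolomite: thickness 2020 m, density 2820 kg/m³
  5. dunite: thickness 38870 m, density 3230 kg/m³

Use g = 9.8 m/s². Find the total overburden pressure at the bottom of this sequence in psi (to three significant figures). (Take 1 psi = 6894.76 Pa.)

201000 psi

unconsolidated sand: 1820 kg/m³ × 9.8 m/s² × 670 m = 1.195×10^7 Pa = 1733 psi
unconsolidated mud: 1920 kg/m³ × 9.8 m/s² × 790 m = 1.486×10^7 Pa = 2156 psi
shale: 2520 kg/m³ × 9.8 m/s² × 2920 m = 7.211×10^7 Pa = 10459 psi
dolomite: 2820 kg/m³ × 9.8 m/s² × 2020 m = 5.582×10^7 Pa = 8097 psi
dunite: 3230 kg/m³ × 9.8 m/s² × 38870 m = 1.230×10^9 Pa = 1.785×10^5 psi
Total = 1733 + 2156 + 10459 + 8097 + 1.785×10^5 = 2.0090×10^5 psi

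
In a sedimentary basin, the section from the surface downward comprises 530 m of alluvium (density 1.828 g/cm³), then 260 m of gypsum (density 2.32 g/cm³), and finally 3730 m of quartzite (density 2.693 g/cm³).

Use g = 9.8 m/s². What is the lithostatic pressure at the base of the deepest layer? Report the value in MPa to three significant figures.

alluvium: 1828 kg/m³ × 9.8 m/s² × 530 m = 9.495×10^6 Pa = 9.495 MPa
gypsum: 2320 kg/m³ × 9.8 m/s² × 260 m = 5.911×10^6 Pa = 5.911 MPa
quartzite: 2693 kg/m³ × 9.8 m/s² × 3730 m = 9.844×10^7 Pa = 98.44 MPa
Total = 9.495 + 5.911 + 98.44 = 113.85 MPa

114 MPa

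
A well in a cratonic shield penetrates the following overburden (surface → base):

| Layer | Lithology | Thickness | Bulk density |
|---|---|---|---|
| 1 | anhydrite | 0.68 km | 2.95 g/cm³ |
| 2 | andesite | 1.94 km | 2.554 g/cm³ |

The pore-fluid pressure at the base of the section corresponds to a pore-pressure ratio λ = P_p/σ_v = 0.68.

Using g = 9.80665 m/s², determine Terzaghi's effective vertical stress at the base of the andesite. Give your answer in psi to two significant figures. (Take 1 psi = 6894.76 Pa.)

3200 psi

Overburden (lithostatic) stress σ_v:
anhydrite: 2950 kg/m³ × 9.80665 m/s² × 680 m = 1.967×10^7 Pa = 19.67 MPa
andesite: 2554 kg/m³ × 9.80665 m/s² × 1940 m = 4.859×10^7 Pa = 48.59 MPa
Total = 19.67 + 48.59 = 68.262 MPa
Pore pressure P_p = λ·σ_v = 0.68 × 68.26 MPa = 46.42 MPa
Effective stress σ' = σ_v − P_p = 68.26 − 46.42 = 21.844 MPa = 3168.2 psi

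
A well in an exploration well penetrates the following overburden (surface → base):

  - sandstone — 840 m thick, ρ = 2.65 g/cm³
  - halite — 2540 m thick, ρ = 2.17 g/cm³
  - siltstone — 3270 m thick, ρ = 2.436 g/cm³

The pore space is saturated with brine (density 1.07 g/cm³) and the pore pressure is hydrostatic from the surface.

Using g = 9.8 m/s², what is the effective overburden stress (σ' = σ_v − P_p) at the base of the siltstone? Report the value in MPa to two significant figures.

84 MPa

Overburden (lithostatic) stress σ_v:
sandstone: 2650 kg/m³ × 9.8 m/s² × 840 m = 2.181×10^7 Pa = 21.81 MPa
halite: 2170 kg/m³ × 9.8 m/s² × 2540 m = 5.402×10^7 Pa = 54.02 MPa
siltstone: 2436 kg/m³ × 9.8 m/s² × 3270 m = 7.806×10^7 Pa = 78.06 MPa
Total = 21.81 + 54.02 + 78.06 = 153.89 MPa
Pore pressure P_p = 1070 kg/m³ × 9.8 m/s² × 6650 m = 6.973×10^7 Pa = 69.73 MPa
Effective stress σ' = σ_v − P_p = 153.9 − 69.73 = 84.163 MPa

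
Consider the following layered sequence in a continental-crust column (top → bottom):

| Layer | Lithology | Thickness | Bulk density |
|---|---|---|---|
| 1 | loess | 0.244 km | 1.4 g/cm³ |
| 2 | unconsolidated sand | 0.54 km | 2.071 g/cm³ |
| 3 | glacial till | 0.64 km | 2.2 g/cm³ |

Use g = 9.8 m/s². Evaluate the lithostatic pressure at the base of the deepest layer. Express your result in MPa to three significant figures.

28.1 MPa

loess: 1400 kg/m³ × 9.8 m/s² × 244 m = 3.348×10^6 Pa = 3.348 MPa
unconsolidated sand: 2071 kg/m³ × 9.8 m/s² × 540 m = 1.096×10^7 Pa = 10.96 MPa
glacial till: 2200 kg/m³ × 9.8 m/s² × 640 m = 1.380×10^7 Pa = 13.80 MPa
Total = 3.348 + 10.96 + 13.80 = 28.106 MPa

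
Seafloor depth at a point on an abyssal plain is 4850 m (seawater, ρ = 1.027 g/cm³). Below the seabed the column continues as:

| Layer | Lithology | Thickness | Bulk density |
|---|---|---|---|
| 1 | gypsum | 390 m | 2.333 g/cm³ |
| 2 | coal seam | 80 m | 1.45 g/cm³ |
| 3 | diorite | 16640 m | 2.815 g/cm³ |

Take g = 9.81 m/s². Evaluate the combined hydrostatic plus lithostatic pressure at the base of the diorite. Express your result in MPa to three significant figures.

518 MPa

seawater: 1027 kg/m³ × 9.81 m/s² × 4850 m = 4.886×10^7 Pa = 48.86 MPa
gypsum: 2333 kg/m³ × 9.81 m/s² × 390 m = 8.926×10^6 Pa = 8.926 MPa
coal seam: 1450 kg/m³ × 9.81 m/s² × 80 m = 1.138×10^6 Pa = 1.138 MPa
diorite: 2815 kg/m³ × 9.81 m/s² × 16640 m = 4.595×10^8 Pa = 459.5 MPa
Total = 48.86 + 8.926 + 1.138 + 459.5 = 518.44 MPa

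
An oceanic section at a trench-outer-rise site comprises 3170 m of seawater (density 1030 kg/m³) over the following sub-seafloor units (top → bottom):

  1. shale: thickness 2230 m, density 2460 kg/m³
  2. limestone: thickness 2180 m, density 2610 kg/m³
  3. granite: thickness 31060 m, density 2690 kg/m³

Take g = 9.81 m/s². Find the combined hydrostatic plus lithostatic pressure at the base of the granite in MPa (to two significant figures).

seawater: 1030 kg/m³ × 9.81 m/s² × 3170 m = 3.203×10^7 Pa = 32.03 MPa
shale: 2460 kg/m³ × 9.81 m/s² × 2230 m = 5.382×10^7 Pa = 53.82 MPa
limestone: 2610 kg/m³ × 9.81 m/s² × 2180 m = 5.582×10^7 Pa = 55.82 MPa
granite: 2690 kg/m³ × 9.81 m/s² × 31060 m = 8.196×10^8 Pa = 819.6 MPa
Total = 32.03 + 53.82 + 55.82 + 819.6 = 961.30 MPa

960 MPa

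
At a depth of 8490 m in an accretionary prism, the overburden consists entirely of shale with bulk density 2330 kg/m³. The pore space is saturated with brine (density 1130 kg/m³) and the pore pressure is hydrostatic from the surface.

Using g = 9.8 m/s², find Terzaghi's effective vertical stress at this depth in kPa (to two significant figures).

Overburden (lithostatic) stress σ_v:
shale: 2330 kg/m³ × 9.8 m/s² × 8490 m = 1.939×10^8 Pa = 193.9 MPa
Pore pressure P_p = 1130 kg/m³ × 9.8 m/s² × 8490 m = 9.402×10^7 Pa = 94.02 MPa
Effective stress σ' = σ_v − P_p = 193.9 − 94.02 = 99.842 MPa = 99842 kPa

100000 kPa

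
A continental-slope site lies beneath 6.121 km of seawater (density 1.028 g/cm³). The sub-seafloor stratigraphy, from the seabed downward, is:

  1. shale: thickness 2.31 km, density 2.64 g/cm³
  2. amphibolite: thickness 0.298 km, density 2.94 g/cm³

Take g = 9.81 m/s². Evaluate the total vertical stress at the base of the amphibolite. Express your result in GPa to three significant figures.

seawater: 1028 kg/m³ × 9.81 m/s² × 6121 m = 6.173×10^7 Pa = 0.06173 GPa
shale: 2640 kg/m³ × 9.81 m/s² × 2310 m = 5.983×10^7 Pa = 0.05983 GPa
amphibolite: 2940 kg/m³ × 9.81 m/s² × 298 m = 8.595×10^6 Pa = 8.595×10^-3 GPa
Total = 0.06173 + 0.05983 + 8.595×10^-3 = 0.13015 GPa

0.130 GPa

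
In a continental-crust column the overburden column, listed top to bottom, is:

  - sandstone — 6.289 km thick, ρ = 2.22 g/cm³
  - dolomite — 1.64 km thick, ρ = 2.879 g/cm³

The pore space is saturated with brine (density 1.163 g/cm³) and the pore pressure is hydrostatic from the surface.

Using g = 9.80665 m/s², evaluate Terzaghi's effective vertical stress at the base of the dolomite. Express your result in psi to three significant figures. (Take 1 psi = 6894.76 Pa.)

13500 psi

Overburden (lithostatic) stress σ_v:
sandstone: 2220 kg/m³ × 9.80665 m/s² × 6289 m = 1.369×10^8 Pa = 136.9 MPa
dolomite: 2879 kg/m³ × 9.80665 m/s² × 1640 m = 4.630×10^7 Pa = 46.30 MPa
Total = 136.9 + 46.30 = 183.22 MPa
Pore pressure P_p = 1163 kg/m³ × 9.80665 m/s² × 7929 m = 9.043×10^7 Pa = 90.43 MPa
Effective stress σ' = σ_v − P_p = 183.2 − 90.43 = 92.788 MPa = 13458 psi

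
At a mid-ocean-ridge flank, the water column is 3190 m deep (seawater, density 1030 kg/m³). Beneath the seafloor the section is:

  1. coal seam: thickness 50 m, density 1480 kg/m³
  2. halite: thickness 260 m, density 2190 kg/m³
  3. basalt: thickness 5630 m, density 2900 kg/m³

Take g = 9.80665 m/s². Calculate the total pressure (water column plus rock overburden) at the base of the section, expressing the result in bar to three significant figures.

seawater: 1030 kg/m³ × 9.80665 m/s² × 3190 m = 3.222×10^7 Pa = 322.2 bar
coal seam: 1480 kg/m³ × 9.80665 m/s² × 50 m = 7.257×10^5 Pa = 7.257 bar
halite: 2190 kg/m³ × 9.80665 m/s² × 260 m = 5.584×10^6 Pa = 55.84 bar
basalt: 2900 kg/m³ × 9.80665 m/s² × 5630 m = 1.601×10^8 Pa = 1601 bar
Total = 322.2 + 7.257 + 55.84 + 1601 = 1986.4 bar

1990 bar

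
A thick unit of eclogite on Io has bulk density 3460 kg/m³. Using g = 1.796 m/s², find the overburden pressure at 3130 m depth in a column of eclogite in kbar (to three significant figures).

eclogite: 3460 kg/m³ × 1.796 m/s² × 3130 m = 1.945×10^7 Pa = 0.1945 kbar

0.195 kbar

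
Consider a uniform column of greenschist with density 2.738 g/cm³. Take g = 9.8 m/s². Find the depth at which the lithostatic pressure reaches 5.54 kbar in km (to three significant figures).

h = P/(ρg) = 5.54 kbar / (2738 kg/m³ × 9.8 m/s²) = 5.540×10^8 Pa / 26832 Pa/m = 20647 m
= 20.647 km

20.6 km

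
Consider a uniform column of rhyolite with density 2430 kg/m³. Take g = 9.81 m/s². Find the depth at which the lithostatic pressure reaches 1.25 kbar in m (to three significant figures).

5240 m

h = P/(ρg) = 1.25 kbar / (2430 kg/m³ × 9.81 m/s²) = 1.250×10^8 Pa / 23838 Pa/m = 5243.7 m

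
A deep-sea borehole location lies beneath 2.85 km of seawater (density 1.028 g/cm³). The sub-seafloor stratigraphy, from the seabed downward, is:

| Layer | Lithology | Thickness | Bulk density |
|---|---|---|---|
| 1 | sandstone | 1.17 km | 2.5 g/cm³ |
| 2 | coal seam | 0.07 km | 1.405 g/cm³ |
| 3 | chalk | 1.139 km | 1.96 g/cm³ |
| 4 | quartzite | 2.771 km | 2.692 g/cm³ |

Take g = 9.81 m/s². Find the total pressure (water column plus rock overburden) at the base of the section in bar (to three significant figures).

seawater: 1028 kg/m³ × 9.81 m/s² × 2850 m = 2.874×10^7 Pa = 287.4 bar
sandstone: 2500 kg/m³ × 9.81 m/s² × 1170 m = 2.869×10^7 Pa = 286.9 bar
coal seam: 1405 kg/m³ × 9.81 m/s² × 70 m = 9.648×10^5 Pa = 9.648 bar
chalk: 1960 kg/m³ × 9.81 m/s² × 1139 m = 2.190×10^7 Pa = 219.0 bar
quartzite: 2692 kg/m³ × 9.81 m/s² × 2771 m = 7.318×10^7 Pa = 731.8 bar
Total = 287.4 + 286.9 + 9.648 + 219.0 + 731.8 = 1534.8 bar

1530 bar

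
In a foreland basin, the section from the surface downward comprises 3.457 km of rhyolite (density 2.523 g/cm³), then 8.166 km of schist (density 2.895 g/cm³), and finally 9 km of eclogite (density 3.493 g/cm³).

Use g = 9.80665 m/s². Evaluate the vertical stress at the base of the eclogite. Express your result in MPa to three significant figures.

626 MPa

rhyolite: 2523 kg/m³ × 9.80665 m/s² × 3457 m = 8.553×10^7 Pa = 85.53 MPa
schist: 2895 kg/m³ × 9.80665 m/s² × 8166 m = 2.318×10^8 Pa = 231.8 MPa
eclogite: 3493 kg/m³ × 9.80665 m/s² × 9000 m = 3.083×10^8 Pa = 308.3 MPa
Total = 85.53 + 231.8 + 308.3 = 625.66 MPa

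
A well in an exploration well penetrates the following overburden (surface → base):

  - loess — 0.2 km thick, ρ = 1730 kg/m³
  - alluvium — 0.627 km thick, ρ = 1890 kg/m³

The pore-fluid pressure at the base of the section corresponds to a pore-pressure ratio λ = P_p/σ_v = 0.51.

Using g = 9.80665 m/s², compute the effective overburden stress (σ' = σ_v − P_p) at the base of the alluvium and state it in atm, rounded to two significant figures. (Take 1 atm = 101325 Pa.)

73 atm

Overburden (lithostatic) stress σ_v:
loess: 1730 kg/m³ × 9.80665 m/s² × 200 m = 3.393×10^6 Pa = 3.393 MPa
alluvium: 1890 kg/m³ × 9.80665 m/s² × 627 m = 1.162×10^7 Pa = 11.62 MPa
Total = 3.393 + 11.62 = 15.014 MPa
Pore pressure P_p = λ·σ_v = 0.51 × 15.01 MPa = 7.657 MPa
Effective stress σ' = σ_v − P_p = 15.01 − 7.657 = 7.3570 MPa = 72.608 atm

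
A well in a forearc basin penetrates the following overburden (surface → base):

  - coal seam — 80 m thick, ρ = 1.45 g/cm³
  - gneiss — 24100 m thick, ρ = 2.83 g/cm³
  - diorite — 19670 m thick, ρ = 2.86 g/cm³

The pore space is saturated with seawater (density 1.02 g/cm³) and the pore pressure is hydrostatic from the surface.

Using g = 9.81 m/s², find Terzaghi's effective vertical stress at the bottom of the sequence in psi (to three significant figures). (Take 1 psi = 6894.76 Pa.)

114000 psi

Overburden (lithostatic) stress σ_v:
coal seam: 1450 kg/m³ × 9.81 m/s² × 80 m = 1.138×10^6 Pa = 1.138 MPa
gneiss: 2830 kg/m³ × 9.81 m/s² × 24100 m = 6.691×10^8 Pa = 669.1 MPa
diorite: 2860 kg/m³ × 9.81 m/s² × 19670 m = 5.519×10^8 Pa = 551.9 MPa
Total = 1.138 + 669.1 + 551.9 = 1222.1 MPa
Pore pressure P_p = 1020 kg/m³ × 9.81 m/s² × 43850 m = 4.388×10^8 Pa = 438.8 MPa
Effective stress σ' = σ_v − P_p = 1222 − 438.8 = 783.31 MPa = 1.1361×10^5 psi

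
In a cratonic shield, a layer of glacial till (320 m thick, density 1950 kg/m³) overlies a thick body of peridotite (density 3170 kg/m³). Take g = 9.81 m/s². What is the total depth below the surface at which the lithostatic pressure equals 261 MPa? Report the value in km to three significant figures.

Pressure at base of upper layers: 1950×9.81×320 = 6.121×10^6 Pa = 6.121 MPa
Remaining pressure to be supplied by peridotite: 2.610×10^8 − 6.121×10^6 = 2.549×10^8 Pa
Additional depth in peridotite = 2.549×10^8 Pa / (3170 kg/m³ × 9.81 m/s²) = 8196.1 m
Total depth = 320 m + 8196.1 m = 8516.1 m
= 8.5161 km

8.52 km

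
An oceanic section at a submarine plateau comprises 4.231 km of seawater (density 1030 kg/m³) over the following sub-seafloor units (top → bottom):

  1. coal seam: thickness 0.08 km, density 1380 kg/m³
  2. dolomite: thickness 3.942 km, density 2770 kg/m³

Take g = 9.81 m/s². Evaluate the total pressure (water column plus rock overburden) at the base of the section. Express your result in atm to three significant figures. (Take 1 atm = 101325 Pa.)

1490 atm

seawater: 1030 kg/m³ × 9.81 m/s² × 4231 m = 4.275×10^7 Pa = 421.9 atm
coal seam: 1380 kg/m³ × 9.81 m/s² × 80 m = 1.083×10^6 Pa = 10.69 atm
dolomite: 2770 kg/m³ × 9.81 m/s² × 3942 m = 1.071×10^8 Pa = 1057 atm
Total = 421.9 + 10.69 + 1057 = 1489.8 atm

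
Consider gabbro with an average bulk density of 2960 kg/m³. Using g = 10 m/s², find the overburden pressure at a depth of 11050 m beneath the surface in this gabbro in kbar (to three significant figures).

gabbro: 2960 kg/m³ × 10 m/s² × 11050 m = 3.271×10^8 Pa = 3.271 kbar

3.27 kbar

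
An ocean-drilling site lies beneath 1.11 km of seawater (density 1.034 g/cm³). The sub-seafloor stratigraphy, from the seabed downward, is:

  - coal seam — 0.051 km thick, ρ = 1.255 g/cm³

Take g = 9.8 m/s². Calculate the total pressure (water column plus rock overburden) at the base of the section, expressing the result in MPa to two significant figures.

12 MPa

seawater: 1034 kg/m³ × 9.8 m/s² × 1110 m = 1.125×10^7 Pa = 11.25 MPa
coal seam: 1255 kg/m³ × 9.8 m/s² × 51 m = 6.272×10^5 Pa = 0.6272 MPa
Total = 11.25 + 0.6272 = 11.875 MPa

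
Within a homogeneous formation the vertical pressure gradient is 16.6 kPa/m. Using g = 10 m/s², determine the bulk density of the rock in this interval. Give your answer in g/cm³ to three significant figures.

1.66 g/cm³

ρ = (dP/dz)/g = 16.6 kPa/m / 10 m/s² = 16600 Pa/m / 10 m/s² = 1660.0 kg/m³
= 1.660 g/cm³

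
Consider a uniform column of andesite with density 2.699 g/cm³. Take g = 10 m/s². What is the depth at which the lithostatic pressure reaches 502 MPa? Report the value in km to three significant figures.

18.6 km

h = P/(ρg) = 502 MPa / (2699 kg/m³ × 10 m/s²) = 5.020×10^8 Pa / 26990 Pa/m = 18599 m
= 18.599 km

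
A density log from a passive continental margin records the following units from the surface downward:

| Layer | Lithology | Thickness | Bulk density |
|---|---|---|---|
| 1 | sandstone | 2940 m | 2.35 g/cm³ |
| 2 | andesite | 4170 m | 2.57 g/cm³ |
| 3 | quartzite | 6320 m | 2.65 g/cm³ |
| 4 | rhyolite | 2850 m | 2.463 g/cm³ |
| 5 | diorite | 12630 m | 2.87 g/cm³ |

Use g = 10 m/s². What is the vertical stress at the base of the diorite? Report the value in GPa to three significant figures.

0.776 GPa

sandstone: 2350 kg/m³ × 10 m/s² × 2940 m = 6.909×10^7 Pa = 0.06909 GPa
andesite: 2570 kg/m³ × 10 m/s² × 4170 m = 1.072×10^8 Pa = 0.1072 GPa
quartzite: 2650 kg/m³ × 10 m/s² × 6320 m = 1.675×10^8 Pa = 0.1675 GPa
rhyolite: 2463 kg/m³ × 10 m/s² × 2850 m = 7.020×10^7 Pa = 0.07020 GPa
diorite: 2870 kg/m³ × 10 m/s² × 12630 m = 3.625×10^8 Pa = 0.3625 GPa
Total = 0.06909 + 0.1072 + 0.1675 + 0.07020 + 0.3625 = 0.77642 GPa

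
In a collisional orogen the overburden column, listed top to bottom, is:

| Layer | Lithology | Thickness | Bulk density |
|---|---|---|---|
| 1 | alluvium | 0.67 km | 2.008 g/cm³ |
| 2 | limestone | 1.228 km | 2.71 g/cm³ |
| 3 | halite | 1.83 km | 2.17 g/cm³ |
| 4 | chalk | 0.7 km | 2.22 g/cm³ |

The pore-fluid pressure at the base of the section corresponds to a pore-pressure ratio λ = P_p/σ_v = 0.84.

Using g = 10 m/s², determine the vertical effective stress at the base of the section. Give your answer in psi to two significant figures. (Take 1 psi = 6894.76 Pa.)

2400 psi

Overburden (lithostatic) stress σ_v:
alluvium: 2008 kg/m³ × 10 m/s² × 670 m = 1.345×10^7 Pa = 13.45 MPa
limestone: 2710 kg/m³ × 10 m/s² × 1228 m = 3.328×10^7 Pa = 33.28 MPa
halite: 2170 kg/m³ × 10 m/s² × 1830 m = 3.971×10^7 Pa = 39.71 MPa
chalk: 2220 kg/m³ × 10 m/s² × 700 m = 1.554×10^7 Pa = 15.54 MPa
Total = 13.45 + 33.28 + 39.71 + 15.54 = 101.98 MPa
Pore pressure P_p = λ·σ_v = 0.84 × 102.0 MPa = 85.67 MPa
Effective stress σ' = σ_v − P_p = 102.0 − 85.67 = 16.317 MPa = 2366.6 psi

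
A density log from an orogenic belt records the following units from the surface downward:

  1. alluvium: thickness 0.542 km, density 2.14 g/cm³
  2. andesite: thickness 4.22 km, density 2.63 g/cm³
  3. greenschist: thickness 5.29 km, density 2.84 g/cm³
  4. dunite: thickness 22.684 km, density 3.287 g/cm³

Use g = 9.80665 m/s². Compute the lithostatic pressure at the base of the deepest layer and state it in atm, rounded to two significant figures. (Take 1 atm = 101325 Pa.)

9900 atm

alluvium: 2140 kg/m³ × 9.80665 m/s² × 542 m = 1.137×10^7 Pa = 112.3 atm
andesite: 2630 kg/m³ × 9.80665 m/s² × 4220 m = 1.088×10^8 Pa = 1074 atm
greenschist: 2840 kg/m³ × 9.80665 m/s² × 5290 m = 1.473×10^8 Pa = 1454 atm
dunite: 3287 kg/m³ × 9.80665 m/s² × 22684 m = 7.312×10^8 Pa = 7216 atm
Total = 112.3 + 1074 + 1454 + 7216 = 9856.9 atm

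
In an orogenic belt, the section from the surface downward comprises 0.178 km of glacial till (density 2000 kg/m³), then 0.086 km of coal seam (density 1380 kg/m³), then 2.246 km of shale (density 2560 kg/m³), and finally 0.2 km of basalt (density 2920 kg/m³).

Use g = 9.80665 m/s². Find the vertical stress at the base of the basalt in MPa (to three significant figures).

glacial till: 2000 kg/m³ × 9.80665 m/s² × 178 m = 3.491×10^6 Pa = 3.491 MPa
coal seam: 1380 kg/m³ × 9.80665 m/s² × 86 m = 1.164×10^6 Pa = 1.164 MPa
shale: 2560 kg/m³ × 9.80665 m/s² × 2246 m = 5.639×10^7 Pa = 56.39 MPa
basalt: 2920 kg/m³ × 9.80665 m/s² × 200 m = 5.727×10^6 Pa = 5.727 MPa
Total = 3.491 + 1.164 + 56.39 + 5.727 = 66.768 MPa

66.8 MPa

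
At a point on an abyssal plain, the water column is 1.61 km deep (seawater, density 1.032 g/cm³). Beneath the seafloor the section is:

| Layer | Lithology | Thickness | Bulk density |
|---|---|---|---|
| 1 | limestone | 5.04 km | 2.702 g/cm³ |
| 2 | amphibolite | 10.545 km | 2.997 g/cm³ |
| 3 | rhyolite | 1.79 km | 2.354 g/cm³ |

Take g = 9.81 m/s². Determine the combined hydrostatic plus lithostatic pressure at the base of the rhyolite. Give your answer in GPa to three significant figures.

seawater: 1032 kg/m³ × 9.81 m/s² × 1610 m = 1.630×10^7 Pa = 0.01630 GPa
limestone: 2702 kg/m³ × 9.81 m/s² × 5040 m = 1.336×10^8 Pa = 0.1336 GPa
amphibolite: 2997 kg/m³ × 9.81 m/s² × 10545 m = 3.100×10^8 Pa = 0.3100 GPa
rhyolite: 2354 kg/m³ × 9.81 m/s² × 1790 m = 4.134×10^7 Pa = 0.04134 GPa
Total = 0.01630 + 0.1336 + 0.3100 + 0.04134 = 0.50126 GPa

0.501 GPa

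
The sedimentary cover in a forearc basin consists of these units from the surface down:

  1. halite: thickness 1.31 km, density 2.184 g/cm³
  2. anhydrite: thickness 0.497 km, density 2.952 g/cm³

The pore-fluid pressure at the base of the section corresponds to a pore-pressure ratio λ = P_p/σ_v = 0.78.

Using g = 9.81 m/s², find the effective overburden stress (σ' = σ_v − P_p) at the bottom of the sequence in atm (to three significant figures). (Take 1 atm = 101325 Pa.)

Overburden (lithostatic) stress σ_v:
halite: 2184 kg/m³ × 9.81 m/s² × 1310 m = 2.807×10^7 Pa = 28.07 MPa
anhydrite: 2952 kg/m³ × 9.81 m/s² × 497 m = 1.439×10^7 Pa = 14.39 MPa
Total = 28.07 + 14.39 = 42.459 MPa
Pore pressure P_p = λ·σ_v = 0.78 × 42.46 MPa = 33.12 MPa
Effective stress σ' = σ_v − P_p = 42.46 − 33.12 = 9.3411 MPa = 92.189 atm

92.2 atm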